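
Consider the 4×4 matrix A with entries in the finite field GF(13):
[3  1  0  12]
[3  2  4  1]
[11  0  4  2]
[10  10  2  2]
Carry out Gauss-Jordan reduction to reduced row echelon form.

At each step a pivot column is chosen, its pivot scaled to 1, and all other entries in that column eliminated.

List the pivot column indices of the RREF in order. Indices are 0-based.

pivot columns: 0, 1, 2, 3

pivot(0,0)=3: scale R0 → (1, 9, 0, 4)
  clear (1,0): R1 −= (3)R0 → (0, 1, 4, 2)
  clear (2,0): R2 −= (11)R0 → (0, 5, 4, 10)
  clear (3,0): R3 −= (10)R0 → (0, 11, 2, 1)
pivot(1,1)=1: scale R1 → (0, 1, 4, 2)
  clear (0,1): R0 −= (9)R1 → (1, 0, 3, 12)
  clear (2,1): R2 −= (5)R1 → (0, 0, 10, 0)
  clear (3,1): R3 −= (11)R1 → (0, 0, 10, 5)
pivot(2,2)=10: scale R2 → (0, 0, 1, 0)
  clear (0,2): R0 −= (3)R2 → (1, 0, 0, 12)
  clear (1,2): R1 −= (4)R2 → (0, 1, 0, 2)
  clear (3,2): R3 −= (10)R2 → (0, 0, 0, 5)
pivot(3,3)=5: scale R3 → (0, 0, 0, 1)
  clear (0,3): R0 −= (12)R3 → (1, 0, 0, 0)
  clear (1,3): R1 −= (2)R3 → (0, 1, 0, 0)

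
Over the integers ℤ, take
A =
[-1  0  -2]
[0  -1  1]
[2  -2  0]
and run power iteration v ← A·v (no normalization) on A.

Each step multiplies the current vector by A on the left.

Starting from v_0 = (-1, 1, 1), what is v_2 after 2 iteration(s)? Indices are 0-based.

v_0 = (-1, 1, 1).
v_1 = A·v_0 = (-1, 0, -4).
v_2 = A·v_1 = (9, -4, -2).

v_2 = (9, -4, -2)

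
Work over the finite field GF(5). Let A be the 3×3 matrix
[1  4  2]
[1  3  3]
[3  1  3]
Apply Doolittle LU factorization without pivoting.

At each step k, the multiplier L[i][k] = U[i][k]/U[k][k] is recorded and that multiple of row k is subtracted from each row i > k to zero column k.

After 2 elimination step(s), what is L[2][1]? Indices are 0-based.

L[2][1] = 1

Step 1: pivot at (0,0) is 1.
  row1 ← row1 − (1)·row0  ⇒  L[1][0]=1, U row1=(0, 4, 1)
  row2 ← row2 − (3)·row0  ⇒  L[2][0]=3, U row2=(0, 4, 2)
Step 2: pivot at (1,1) is 4.
  row2 ← row2 − (1)·row1  ⇒  L[2][1]=1, U row2=(0, 0, 1)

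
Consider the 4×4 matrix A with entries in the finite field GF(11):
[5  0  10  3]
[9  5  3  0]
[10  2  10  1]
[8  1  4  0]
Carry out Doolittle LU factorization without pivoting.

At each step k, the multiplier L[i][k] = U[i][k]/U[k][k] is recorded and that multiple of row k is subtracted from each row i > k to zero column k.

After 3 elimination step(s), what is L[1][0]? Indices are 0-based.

k=0: U[0][0]=5
  eliminate (1,0): mult=4, new row 1: (0, 5, 7, 10); set L[1][0]=4
  eliminate (2,0): mult=2, new row 2: (0, 2, 1, 6); set L[2][0]=2
  eliminate (3,0): mult=6, new row 3: (0, 1, 10, 4); set L[3][0]=6
k=1: U[1][1]=5
  eliminate (2,1): mult=7, new row 2: (0, 0, 7, 2); set L[2][1]=7
  eliminate (3,1): mult=9, new row 3: (0, 0, 2, 2); set L[3][1]=9
k=2: U[2][2]=7
  eliminate (3,2): mult=5, new row 3: (0, 0, 0, 3); set L[3][2]=5

L[1][0] = 4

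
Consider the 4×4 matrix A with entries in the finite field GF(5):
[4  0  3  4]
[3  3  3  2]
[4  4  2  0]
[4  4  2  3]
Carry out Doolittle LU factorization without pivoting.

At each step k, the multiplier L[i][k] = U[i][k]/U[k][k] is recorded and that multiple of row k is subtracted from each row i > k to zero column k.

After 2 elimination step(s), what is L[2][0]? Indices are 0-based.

[col 0] pivot 4
  R1 -= 2*R0 → (0, 3, 2, 4)  (L[1][0] := 2)
  R2 -= 1*R0 → (0, 4, 4, 1)  (L[2][0] := 1)
  R3 -= 1*R0 → (0, 4, 4, 4)  (L[3][0] := 1)
[col 1] pivot 3
  R2 -= 3*R1 → (0, 0, 3, 4)  (L[2][1] := 3)
  R3 -= 3*R1 → (0, 0, 3, 2)  (L[3][1] := 3)

L[2][0] = 1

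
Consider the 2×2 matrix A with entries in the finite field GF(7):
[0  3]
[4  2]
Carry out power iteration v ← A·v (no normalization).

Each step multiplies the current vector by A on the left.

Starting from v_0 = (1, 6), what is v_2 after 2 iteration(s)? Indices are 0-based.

v_0 = (1, 6).
v_1 = A·v_0 = (4, 2).
v_2 = A·v_1 = (6, 6).

v_2 = (6, 6)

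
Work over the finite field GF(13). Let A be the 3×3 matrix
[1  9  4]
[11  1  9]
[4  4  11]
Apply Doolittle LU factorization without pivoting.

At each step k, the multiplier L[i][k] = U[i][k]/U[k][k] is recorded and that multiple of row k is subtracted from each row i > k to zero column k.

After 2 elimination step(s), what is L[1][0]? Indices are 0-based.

L[1][0] = 11

[col 0] pivot 1
  R1 -= 11*R0 → (0, 6, 4)  (L[1][0] := 11)
  R2 -= 4*R0 → (0, 7, 8)  (L[2][0] := 4)
[col 1] pivot 6
  R2 -= 12*R1 → (0, 0, 12)  (L[2][1] := 12)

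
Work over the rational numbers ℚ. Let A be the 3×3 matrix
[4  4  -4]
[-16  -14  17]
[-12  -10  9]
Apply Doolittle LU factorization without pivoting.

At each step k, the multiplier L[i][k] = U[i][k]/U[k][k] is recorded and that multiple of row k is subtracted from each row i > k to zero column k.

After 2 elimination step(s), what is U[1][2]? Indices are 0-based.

[col 0] pivot 4
  R1 -= -4*R0 → (0, 2, 1)  (L[1][0] := -4)
  R2 -= -3*R0 → (0, 2, -3)  (L[2][0] := -3)
[col 1] pivot 2
  R2 -= 1*R1 → (0, 0, -4)  (L[2][1] := 1)

U[1][2] = 1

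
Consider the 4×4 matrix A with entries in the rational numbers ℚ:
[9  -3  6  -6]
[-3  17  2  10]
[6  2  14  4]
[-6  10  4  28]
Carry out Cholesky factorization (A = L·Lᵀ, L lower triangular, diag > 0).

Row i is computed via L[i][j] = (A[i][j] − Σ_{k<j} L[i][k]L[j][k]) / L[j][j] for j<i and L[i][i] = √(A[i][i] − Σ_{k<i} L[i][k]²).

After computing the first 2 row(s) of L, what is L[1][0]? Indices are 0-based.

Step 1: L[0][0] = √(9) = 3.
  L[1][0] = (-3) / L[0][0] = -1.
Step 2: L[1][1] = √(16) = 4.

L[1][0] = -1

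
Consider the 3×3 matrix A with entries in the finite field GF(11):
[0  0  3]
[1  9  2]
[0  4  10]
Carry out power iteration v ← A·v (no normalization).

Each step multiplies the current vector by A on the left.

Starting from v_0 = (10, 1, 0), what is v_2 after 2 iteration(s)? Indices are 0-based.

v_2 = (1, 3, 6)

v_0 = (10, 1, 0).
v_1 = A·v_0 = (0, 8, 4).
v_2 = A·v_1 = (1, 3, 6).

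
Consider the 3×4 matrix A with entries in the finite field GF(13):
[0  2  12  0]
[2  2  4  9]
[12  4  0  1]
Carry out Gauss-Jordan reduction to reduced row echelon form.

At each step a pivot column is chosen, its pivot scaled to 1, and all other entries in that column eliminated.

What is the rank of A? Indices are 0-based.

rank = 3

pivot(0,0): swap R0↔R1
pivot(0,0)=2: scale R0 → (1, 1, 2, 11)
  clear (2,0): R2 −= (12)R0 → (0, 5, 2, 12)
pivot(1,1)=2: scale R1 → (0, 1, 6, 0)
  clear (0,1): R0 −= (1)R1 → (1, 0, 9, 11)
  clear (2,1): R2 −= (5)R1 → (0, 0, 11, 12)
pivot(2,2)=11: scale R2 → (0, 0, 1, 7)
  clear (0,2): R0 −= (9)R2 → (1, 0, 0, 0)
  clear (1,2): R1 −= (6)R2 → (0, 1, 0, 10)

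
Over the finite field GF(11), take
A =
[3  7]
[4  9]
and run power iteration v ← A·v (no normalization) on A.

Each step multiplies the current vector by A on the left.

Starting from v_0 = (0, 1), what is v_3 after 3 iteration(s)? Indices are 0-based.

v_0 = (0, 1).
v_1 = A·v_0 = (7, 9).
v_2 = A·v_1 = (7, 10).
v_3 = A·v_2 = (3, 8).

v_3 = (3, 8)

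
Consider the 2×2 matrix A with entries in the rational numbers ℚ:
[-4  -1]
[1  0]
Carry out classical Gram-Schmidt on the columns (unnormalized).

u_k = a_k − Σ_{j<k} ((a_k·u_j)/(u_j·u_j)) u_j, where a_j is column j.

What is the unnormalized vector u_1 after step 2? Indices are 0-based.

u_1 = (-1/17, -4/17)

Step 1: u_0 = a_0 = (-4, 1).
Step 2: u_1 = a_1 − (4/17)·u_0 = (-1/17, -4/17).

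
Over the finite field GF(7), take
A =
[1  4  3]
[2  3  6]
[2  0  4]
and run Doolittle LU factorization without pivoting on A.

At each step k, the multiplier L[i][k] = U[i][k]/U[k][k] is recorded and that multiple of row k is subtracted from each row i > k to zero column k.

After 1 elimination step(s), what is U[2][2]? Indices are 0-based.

[col 0] pivot 1
  R1 -= 2*R0 → (0, 2, 0)  (L[1][0] := 2)
  R2 -= 2*R0 → (0, 6, 5)  (L[2][0] := 2)

U[2][2] = 5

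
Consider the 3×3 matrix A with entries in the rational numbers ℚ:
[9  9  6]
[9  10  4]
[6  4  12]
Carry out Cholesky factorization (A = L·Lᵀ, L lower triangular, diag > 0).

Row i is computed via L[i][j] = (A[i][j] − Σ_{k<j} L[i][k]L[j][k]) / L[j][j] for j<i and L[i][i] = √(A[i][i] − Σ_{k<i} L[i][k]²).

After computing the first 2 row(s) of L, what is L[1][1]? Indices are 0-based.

L[1][1] = 1

Step 1: L[0][0] = √(9) = 3.
  L[1][0] = (9) / L[0][0] = 3.
Step 2: L[1][1] = √(1) = 1.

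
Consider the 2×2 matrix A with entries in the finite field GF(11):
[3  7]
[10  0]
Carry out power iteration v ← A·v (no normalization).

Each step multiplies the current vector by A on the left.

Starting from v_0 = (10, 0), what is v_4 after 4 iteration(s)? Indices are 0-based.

v_0 = (10, 0).
v_1 = A·v_0 = (8, 1).
v_2 = A·v_1 = (9, 3).
v_3 = A·v_2 = (4, 2).
v_4 = A·v_3 = (4, 7).

v_4 = (4, 7)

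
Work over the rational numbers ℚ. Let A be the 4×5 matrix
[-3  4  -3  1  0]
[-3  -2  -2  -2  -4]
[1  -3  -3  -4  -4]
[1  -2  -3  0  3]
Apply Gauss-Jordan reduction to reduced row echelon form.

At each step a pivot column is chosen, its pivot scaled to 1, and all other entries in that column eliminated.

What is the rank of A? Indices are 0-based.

[1] R0 /= -3  ⇒  (1, -4/3, 1, -1/3, 0)
     R1 -= -3·R0  ⇒  (0, -6, 1, -3, -4)
     R2 -= 1·R0  ⇒  (0, -5/3, -4, -11/3, -4)
     R3 -= 1·R0  ⇒  (0, -2/3, -4, 1/3, 3)
[2] R1 /= -6  ⇒  (0, 1, -1/6, 1/2, 2/3)
     R0 -= -4/3·R1  ⇒  (1, 0, 7/9, 1/3, 8/9)
     R2 -= -5/3·R1  ⇒  (0, 0, -77/18, -17/6, -26/9)
     R3 -= -2/3·R1  ⇒  (0, 0, -37/9, 2/3, 31/9)
[3] R2 /= -77/18  ⇒  (0, 0, 1, 51/77, 52/77)
     R0 -= 7/9·R2  ⇒  (1, 0, 0, -2/11, 4/11)
     R1 -= -1/6·R2  ⇒  (0, 1, 0, 47/77, 60/77)
     R3 -= -37/9·R2  ⇒  (0, 0, 0, 261/77, 479/77)
[4] R3 /= 261/77  ⇒  (0, 0, 0, 1, 479/261)
     R0 -= -2/11·R3  ⇒  (1, 0, 0, 0, 182/261)
     R1 -= 47/77·R3  ⇒  (0, 1, 0, 0, -89/261)
     R2 -= 51/77·R3  ⇒  (0, 0, 1, 0, -47/87)

rank = 4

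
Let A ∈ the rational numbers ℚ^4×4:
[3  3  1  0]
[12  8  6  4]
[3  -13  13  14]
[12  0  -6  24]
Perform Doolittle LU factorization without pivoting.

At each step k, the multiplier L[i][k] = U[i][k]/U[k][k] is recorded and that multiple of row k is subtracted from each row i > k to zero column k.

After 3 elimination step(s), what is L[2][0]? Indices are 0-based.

L[2][0] = 1

Step 1: pivot at (0,0) is 3.
  row1 ← row1 − (4)·row0  ⇒  L[1][0]=4, U row1=(0, -4, 2, 4)
  row2 ← row2 − (1)·row0  ⇒  L[2][0]=1, U row2=(0, -16, 12, 14)
  row3 ← row3 − (4)·row0  ⇒  L[3][0]=4, U row3=(0, -12, -10, 24)
Step 2: pivot at (1,1) is -4.
  row2 ← row2 − (4)·row1  ⇒  L[2][1]=4, U row2=(0, 0, 4, -2)
  row3 ← row3 − (3)·row1  ⇒  L[3][1]=3, U row3=(0, 0, -16, 12)
Step 3: pivot at (2,2) is 4.
  row3 ← row3 − (-4)·row2  ⇒  L[3][2]=-4, U row3=(0, 0, 0, 4)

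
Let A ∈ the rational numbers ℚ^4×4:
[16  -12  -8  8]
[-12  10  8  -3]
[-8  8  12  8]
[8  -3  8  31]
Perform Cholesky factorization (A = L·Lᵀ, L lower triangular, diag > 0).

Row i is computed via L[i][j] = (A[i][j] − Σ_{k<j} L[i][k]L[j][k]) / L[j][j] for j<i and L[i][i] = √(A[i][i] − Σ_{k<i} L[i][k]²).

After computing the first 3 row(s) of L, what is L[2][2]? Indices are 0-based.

L[2][2] = 2

Step 1: L[0][0] = √(16) = 4.
  L[1][0] = (-12) / L[0][0] = -3.
Step 2: L[1][1] = √(1) = 1.
  L[2][0] = (-8) / L[0][0] = -2.
  L[2][1] = (2) / L[1][1] = 2.
Step 3: L[2][2] = √(4) = 2.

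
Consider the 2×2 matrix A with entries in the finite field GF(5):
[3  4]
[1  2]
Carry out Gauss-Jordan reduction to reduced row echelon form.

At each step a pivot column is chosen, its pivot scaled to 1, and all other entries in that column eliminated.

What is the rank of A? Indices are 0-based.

rank = 2

pivot(0,0)=3: scale R0 → (1, 3)
  clear (1,0): R1 −= (1)R0 → (0, 4)
pivot(1,1)=4: scale R1 → (0, 1)
  clear (0,1): R0 −= (3)R1 → (1, 0)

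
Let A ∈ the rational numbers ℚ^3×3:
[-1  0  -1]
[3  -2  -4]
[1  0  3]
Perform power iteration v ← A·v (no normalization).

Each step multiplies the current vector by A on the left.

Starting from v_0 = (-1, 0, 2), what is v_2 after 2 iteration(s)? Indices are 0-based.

v_0 = (-1, 0, 2).
v_1 = A·v_0 = (-1, -11, 5).
v_2 = A·v_1 = (-4, -1, 14).

v_2 = (-4, -1, 14)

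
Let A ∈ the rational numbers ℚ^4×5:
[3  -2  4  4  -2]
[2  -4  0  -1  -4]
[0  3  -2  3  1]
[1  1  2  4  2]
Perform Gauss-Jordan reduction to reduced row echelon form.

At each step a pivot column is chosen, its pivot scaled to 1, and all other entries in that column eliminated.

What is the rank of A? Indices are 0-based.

rank = 4

step 1: normalize row 0 (÷3) = (1, -2/3, 4/3, 4/3, -2/3)
  row 1: subtract 2×row0 = (0, -8/3, -8/3, -11/3, -8/3)
  row 3: subtract 1×row0 = (0, 5/3, 2/3, 8/3, 8/3)
step 2: normalize row 1 (÷-8/3) = (0, 1, 1, 11/8, 1)
  row 0: subtract -2/3×row1 = (1, 0, 2, 9/4, 0)
  row 2: subtract 3×row1 = (0, 0, -5, -9/8, -2)
  row 3: subtract 5/3×row1 = (0, 0, -1, 3/8, 1)
step 3: normalize row 2 (÷-5) = (0, 0, 1, 9/40, 2/5)
  row 0: subtract 2×row2 = (1, 0, 0, 9/5, -4/5)
  row 1: subtract 1×row2 = (0, 1, 0, 23/20, 3/5)
  row 3: subtract -1×row2 = (0, 0, 0, 3/5, 7/5)
step 4: normalize row 3 (÷3/5) = (0, 0, 0, 1, 7/3)
  row 0: subtract 9/5×row3 = (1, 0, 0, 0, -5)
  row 1: subtract 23/20×row3 = (0, 1, 0, 0, -25/12)
  row 2: subtract 9/40×row3 = (0, 0, 1, 0, -1/8)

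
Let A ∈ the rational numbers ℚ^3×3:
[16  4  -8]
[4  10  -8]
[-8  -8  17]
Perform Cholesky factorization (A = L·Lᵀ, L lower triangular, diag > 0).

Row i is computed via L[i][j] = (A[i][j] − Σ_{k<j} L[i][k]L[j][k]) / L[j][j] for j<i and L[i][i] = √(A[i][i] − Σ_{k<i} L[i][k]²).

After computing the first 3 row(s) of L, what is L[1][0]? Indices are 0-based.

L[1][0] = 1

Step 1: L[0][0] = √(16) = 4.
  L[1][0] = (4) / L[0][0] = 1.
Step 2: L[1][1] = √(9) = 3.
  L[2][0] = (-8) / L[0][0] = -2.
  L[2][1] = (-6) / L[1][1] = -2.
Step 3: L[2][2] = √(9) = 3.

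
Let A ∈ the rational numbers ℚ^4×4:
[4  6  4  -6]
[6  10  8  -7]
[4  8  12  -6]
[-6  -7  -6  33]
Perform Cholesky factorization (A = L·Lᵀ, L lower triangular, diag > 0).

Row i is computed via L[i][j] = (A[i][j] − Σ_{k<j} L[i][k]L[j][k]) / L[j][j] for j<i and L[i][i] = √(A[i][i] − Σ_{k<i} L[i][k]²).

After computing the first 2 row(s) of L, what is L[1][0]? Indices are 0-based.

L[1][0] = 3

Step 1: L[0][0] = √(4) = 2.
  L[1][0] = (6) / L[0][0] = 3.
Step 2: L[1][1] = √(1) = 1.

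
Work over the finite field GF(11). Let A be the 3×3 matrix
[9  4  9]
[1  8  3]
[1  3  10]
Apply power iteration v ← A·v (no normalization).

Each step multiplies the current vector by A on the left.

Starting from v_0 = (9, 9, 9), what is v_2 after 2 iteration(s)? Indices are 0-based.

v_2 = (4, 10, 0)

v_0 = (9, 9, 9).
v_1 = A·v_0 = (0, 9, 5).
v_2 = A·v_1 = (4, 10, 0).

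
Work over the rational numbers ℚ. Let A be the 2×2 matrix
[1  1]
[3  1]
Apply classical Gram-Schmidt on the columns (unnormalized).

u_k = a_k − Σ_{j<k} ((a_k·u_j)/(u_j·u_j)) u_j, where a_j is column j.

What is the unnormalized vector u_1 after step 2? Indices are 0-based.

Step 1: u_0 = a_0 = (1, 3).
Step 2: u_1 = a_1 − (2/5)·u_0 = (3/5, -1/5).

u_1 = (3/5, -1/5)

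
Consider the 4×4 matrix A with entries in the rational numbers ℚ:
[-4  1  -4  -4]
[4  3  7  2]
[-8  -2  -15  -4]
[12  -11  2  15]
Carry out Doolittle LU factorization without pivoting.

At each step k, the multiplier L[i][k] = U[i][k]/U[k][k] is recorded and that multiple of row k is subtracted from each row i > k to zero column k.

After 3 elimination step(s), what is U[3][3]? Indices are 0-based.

U[3][3] = -3

[col 0] pivot -4
  R1 -= -1*R0 → (0, 4, 3, -2)  (L[1][0] := -1)
  R2 -= 2*R0 → (0, -4, -7, 4)  (L[2][0] := 2)
  R3 -= -3*R0 → (0, -8, -10, 3)  (L[3][0] := -3)
[col 1] pivot 4
  R2 -= -1*R1 → (0, 0, -4, 2)  (L[2][1] := -1)
  R3 -= -2*R1 → (0, 0, -4, -1)  (L[3][1] := -2)
[col 2] pivot -4
  R3 -= 1*R2 → (0, 0, 0, -3)  (L[3][2] := 1)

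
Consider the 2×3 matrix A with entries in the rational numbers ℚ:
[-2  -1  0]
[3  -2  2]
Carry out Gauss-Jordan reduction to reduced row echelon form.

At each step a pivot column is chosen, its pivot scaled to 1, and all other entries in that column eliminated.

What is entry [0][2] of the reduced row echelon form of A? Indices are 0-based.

M[0][2] = 2/7

pivot(0,0)=-2: scale R0 → (1, 1/2, 0)
  clear (1,0): R1 −= (3)R0 → (0, -7/2, 2)
pivot(1,1)=-7/2: scale R1 → (0, 1, -4/7)
  clear (0,1): R0 −= (1/2)R1 → (1, 0, 2/7)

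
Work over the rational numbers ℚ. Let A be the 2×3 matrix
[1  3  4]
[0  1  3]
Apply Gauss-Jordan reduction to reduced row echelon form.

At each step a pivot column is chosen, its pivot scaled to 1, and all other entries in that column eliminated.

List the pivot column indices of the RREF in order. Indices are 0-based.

step 1: normalize row 0 (÷1) = (1, 3, 4)
step 2: normalize row 1 (÷1) = (0, 1, 3)
  row 0: subtract 3×row1 = (1, 0, -5)

pivot columns: 0, 1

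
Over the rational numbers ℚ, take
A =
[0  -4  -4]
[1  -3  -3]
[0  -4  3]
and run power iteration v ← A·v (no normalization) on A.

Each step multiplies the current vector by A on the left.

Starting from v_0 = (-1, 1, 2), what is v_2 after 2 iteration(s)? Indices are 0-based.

v_2 = (32, 12, 46)

v_0 = (-1, 1, 2).
v_1 = A·v_0 = (-12, -10, 2).
v_2 = A·v_1 = (32, 12, 46).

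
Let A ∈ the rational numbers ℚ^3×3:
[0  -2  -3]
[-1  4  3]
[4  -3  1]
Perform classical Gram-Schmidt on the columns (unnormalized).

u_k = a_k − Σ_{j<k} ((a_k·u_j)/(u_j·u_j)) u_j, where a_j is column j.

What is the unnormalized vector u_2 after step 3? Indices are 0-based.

u_2 = (-169/237, -104/237, -26/237)

Step 1: u_0 = a_0 = (0, -1, 4).
Step 2: u_1 = a_1 − (-16/17)·u_0 = (-2, 52/17, 13/17).
Step 3: u_2 = a_2 − (1/17)·u_0 − (271/237)·u_1 = (-169/237, -104/237, -26/237).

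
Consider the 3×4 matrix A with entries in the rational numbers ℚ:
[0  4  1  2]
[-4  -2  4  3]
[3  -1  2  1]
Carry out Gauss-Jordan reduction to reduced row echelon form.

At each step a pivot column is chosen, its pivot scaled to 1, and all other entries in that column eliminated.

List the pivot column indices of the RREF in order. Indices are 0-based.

step 1: exchange rows 0,1
step 1: normalize row 0 (÷-4) = (1, 1/2, -1, -3/4)
  row 2: subtract 3×row0 = (0, -5/2, 5, 13/4)
step 2: normalize row 1 (÷4) = (0, 1, 1/4, 1/2)
  row 0: subtract 1/2×row1 = (1, 0, -9/8, -1)
  row 2: subtract -5/2×row1 = (0, 0, 45/8, 9/2)
step 3: normalize row 2 (÷45/8) = (0, 0, 1, 4/5)
  row 0: subtract -9/8×row2 = (1, 0, 0, -1/10)
  row 1: subtract 1/4×row2 = (0, 1, 0, 3/10)

pivot columns: 0, 1, 2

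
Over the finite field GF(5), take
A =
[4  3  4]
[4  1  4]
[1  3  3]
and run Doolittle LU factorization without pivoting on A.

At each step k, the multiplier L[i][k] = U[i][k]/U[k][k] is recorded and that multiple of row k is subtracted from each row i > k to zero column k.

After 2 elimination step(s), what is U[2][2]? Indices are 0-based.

U[2][2] = 2

Step 1: pivot at (0,0) is 4.
  row1 ← row1 − (1)·row0  ⇒  L[1][0]=1, U row1=(0, 3, 0)
  row2 ← row2 − (4)·row0  ⇒  L[2][0]=4, U row2=(0, 1, 2)
Step 2: pivot at (1,1) is 3.
  row2 ← row2 − (2)·row1  ⇒  L[2][1]=2, U row2=(0, 0, 2)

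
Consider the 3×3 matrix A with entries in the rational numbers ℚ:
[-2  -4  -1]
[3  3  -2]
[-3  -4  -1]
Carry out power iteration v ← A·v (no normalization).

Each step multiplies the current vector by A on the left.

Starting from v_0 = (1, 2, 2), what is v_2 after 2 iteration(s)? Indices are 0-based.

v_2 = (17, 5, 29)

v_0 = (1, 2, 2).
v_1 = A·v_0 = (-12, 5, -13).
v_2 = A·v_1 = (17, 5, 29).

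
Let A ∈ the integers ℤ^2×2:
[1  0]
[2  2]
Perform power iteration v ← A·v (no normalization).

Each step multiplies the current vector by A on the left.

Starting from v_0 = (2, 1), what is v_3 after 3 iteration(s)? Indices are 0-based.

v_0 = (2, 1).
v_1 = A·v_0 = (2, 6).
v_2 = A·v_1 = (2, 16).
v_3 = A·v_2 = (2, 36).

v_3 = (2, 36)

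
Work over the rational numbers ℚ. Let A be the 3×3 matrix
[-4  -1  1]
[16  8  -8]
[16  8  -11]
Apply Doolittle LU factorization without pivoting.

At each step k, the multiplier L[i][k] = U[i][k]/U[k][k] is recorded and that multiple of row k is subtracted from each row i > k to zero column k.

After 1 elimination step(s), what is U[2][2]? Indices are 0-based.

U[2][2] = -7

[col 0] pivot -4
  R1 -= -4*R0 → (0, 4, -4)  (L[1][0] := -4)
  R2 -= -4*R0 → (0, 4, -7)  (L[2][0] := -4)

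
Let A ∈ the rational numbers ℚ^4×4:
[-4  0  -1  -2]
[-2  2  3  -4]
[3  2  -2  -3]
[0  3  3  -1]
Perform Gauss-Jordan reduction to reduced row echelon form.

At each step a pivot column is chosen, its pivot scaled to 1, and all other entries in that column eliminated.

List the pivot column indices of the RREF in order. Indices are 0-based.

pivot columns: 0, 1, 2, 3

step 1: normalize row 0 (÷-4) = (1, 0, 1/4, 1/2)
  row 1: subtract -2×row0 = (0, 2, 7/2, -3)
  row 2: subtract 3×row0 = (0, 2, -11/4, -9/2)
step 2: normalize row 1 (÷2) = (0, 1, 7/4, -3/2)
  row 2: subtract 2×row1 = (0, 0, -25/4, -3/2)
  row 3: subtract 3×row1 = (0, 0, -9/4, 7/2)
step 3: normalize row 2 (÷-25/4) = (0, 0, 1, 6/25)
  row 0: subtract 1/4×row2 = (1, 0, 0, 11/25)
  row 1: subtract 7/4×row2 = (0, 1, 0, -48/25)
  row 3: subtract -9/4×row2 = (0, 0, 0, 101/25)
step 4: normalize row 3 (÷101/25) = (0, 0, 0, 1)
  row 0: subtract 11/25×row3 = (1, 0, 0, 0)
  row 1: subtract -48/25×row3 = (0, 1, 0, 0)
  row 2: subtract 6/25×row3 = (0, 0, 1, 0)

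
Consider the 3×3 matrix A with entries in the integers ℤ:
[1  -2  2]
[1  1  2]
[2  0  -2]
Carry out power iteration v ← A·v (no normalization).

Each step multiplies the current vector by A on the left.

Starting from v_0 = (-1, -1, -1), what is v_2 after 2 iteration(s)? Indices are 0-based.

v_0 = (-1, -1, -1).
v_1 = A·v_0 = (-1, -4, 0).
v_2 = A·v_1 = (7, -5, -2).

v_2 = (7, -5, -2)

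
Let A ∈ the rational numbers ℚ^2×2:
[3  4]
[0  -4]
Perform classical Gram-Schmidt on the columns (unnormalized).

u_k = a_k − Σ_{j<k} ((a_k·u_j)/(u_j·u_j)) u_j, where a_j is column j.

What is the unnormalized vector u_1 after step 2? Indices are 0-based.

Step 1: u_0 = a_0 = (3, 0).
Step 2: u_1 = a_1 − (4/3)·u_0 = (0, -4).

u_1 = (0, -4)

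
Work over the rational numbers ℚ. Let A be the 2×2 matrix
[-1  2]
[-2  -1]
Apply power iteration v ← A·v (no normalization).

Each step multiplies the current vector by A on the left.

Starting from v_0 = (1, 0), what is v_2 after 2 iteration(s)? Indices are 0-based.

v_0 = (1, 0).
v_1 = A·v_0 = (-1, -2).
v_2 = A·v_1 = (-3, 4).

v_2 = (-3, 4)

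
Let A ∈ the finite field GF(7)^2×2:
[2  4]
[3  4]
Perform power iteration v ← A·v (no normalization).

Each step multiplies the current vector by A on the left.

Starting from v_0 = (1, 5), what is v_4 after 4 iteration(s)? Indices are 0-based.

v_4 = (4, 5)

v_0 = (1, 5).
v_1 = A·v_0 = (1, 2).
v_2 = A·v_1 = (3, 4).
v_3 = A·v_2 = (1, 4).
v_4 = A·v_3 = (4, 5).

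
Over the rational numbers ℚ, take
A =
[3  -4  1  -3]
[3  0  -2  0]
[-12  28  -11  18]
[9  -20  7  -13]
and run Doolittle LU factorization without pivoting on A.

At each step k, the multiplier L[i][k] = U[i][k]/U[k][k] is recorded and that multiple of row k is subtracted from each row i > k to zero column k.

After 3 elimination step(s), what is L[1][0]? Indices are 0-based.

[col 0] pivot 3
  R1 -= 1*R0 → (0, 4, -3, 3)  (L[1][0] := 1)
  R2 -= -4*R0 → (0, 12, -7, 6)  (L[2][0] := -4)
  R3 -= 3*R0 → (0, -8, 4, -4)  (L[3][0] := 3)
[col 1] pivot 4
  R2 -= 3*R1 → (0, 0, 2, -3)  (L[2][1] := 3)
  R3 -= -2*R1 → (0, 0, -2, 2)  (L[3][1] := -2)
[col 2] pivot 2
  R3 -= -1*R2 → (0, 0, 0, -1)  (L[3][2] := -1)

L[1][0] = 1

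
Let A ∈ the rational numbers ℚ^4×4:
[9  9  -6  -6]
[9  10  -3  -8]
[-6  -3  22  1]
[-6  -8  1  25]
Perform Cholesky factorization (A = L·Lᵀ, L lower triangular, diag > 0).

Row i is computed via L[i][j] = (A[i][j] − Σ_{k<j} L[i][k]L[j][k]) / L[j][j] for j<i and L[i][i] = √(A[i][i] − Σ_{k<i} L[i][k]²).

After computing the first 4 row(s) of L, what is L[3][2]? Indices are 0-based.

L[3][2] = 1

Step 1: L[0][0] = √(9) = 3.
  L[1][0] = (9) / L[0][0] = 3.
Step 2: L[1][1] = √(1) = 1.
  L[2][0] = (-6) / L[0][0] = -2.
  L[2][1] = (3) / L[1][1] = 3.
Step 3: L[2][2] = √(9) = 3.
  L[3][0] = (-6) / L[0][0] = -2.
  L[3][1] = (-2) / L[1][1] = -2.
  L[3][2] = (3) / L[2][2] = 1.
Step 4: L[3][3] = √(16) = 4.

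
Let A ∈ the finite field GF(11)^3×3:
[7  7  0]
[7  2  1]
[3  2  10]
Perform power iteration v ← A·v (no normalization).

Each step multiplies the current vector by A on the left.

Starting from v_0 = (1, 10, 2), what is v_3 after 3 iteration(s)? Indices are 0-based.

v_0 = (1, 10, 2).
v_1 = A·v_0 = (0, 7, 10).
v_2 = A·v_1 = (5, 2, 4).
v_3 = A·v_2 = (5, 10, 4).

v_3 = (5, 10, 4)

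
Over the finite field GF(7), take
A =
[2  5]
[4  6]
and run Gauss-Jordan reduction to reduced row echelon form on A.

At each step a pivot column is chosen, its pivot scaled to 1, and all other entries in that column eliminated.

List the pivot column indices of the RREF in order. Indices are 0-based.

[1] R0 /= 2  ⇒  (1, 6)
     R1 -= 4·R0  ⇒  (0, 3)
[2] R1 /= 3  ⇒  (0, 1)
     R0 -= 6·R1  ⇒  (1, 0)

pivot columns: 0, 1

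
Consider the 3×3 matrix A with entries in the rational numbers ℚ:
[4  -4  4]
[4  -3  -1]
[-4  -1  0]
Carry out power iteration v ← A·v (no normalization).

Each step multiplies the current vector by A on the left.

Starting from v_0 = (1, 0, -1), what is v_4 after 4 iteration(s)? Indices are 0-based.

v_0 = (1, 0, -1).
v_1 = A·v_0 = (0, 5, -4).
v_2 = A·v_1 = (-36, -11, -5).
v_3 = A·v_2 = (-120, -106, 155).
v_4 = A·v_3 = (564, -317, 586).

v_4 = (564, -317, 586)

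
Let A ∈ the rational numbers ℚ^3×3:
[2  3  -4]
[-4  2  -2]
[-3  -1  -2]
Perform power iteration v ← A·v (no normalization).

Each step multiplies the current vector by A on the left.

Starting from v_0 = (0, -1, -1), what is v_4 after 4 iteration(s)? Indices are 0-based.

v_4 = (-146, 16, -112)

v_0 = (0, -1, -1).
v_1 = A·v_0 = (1, 0, 3).
v_2 = A·v_1 = (-10, -10, -9).
v_3 = A·v_2 = (-14, 38, 58).
v_4 = A·v_3 = (-146, 16, -112).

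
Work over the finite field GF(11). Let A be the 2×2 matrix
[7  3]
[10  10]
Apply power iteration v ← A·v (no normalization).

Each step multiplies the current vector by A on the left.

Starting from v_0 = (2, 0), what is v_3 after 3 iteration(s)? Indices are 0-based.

v_0 = (2, 0).
v_1 = A·v_0 = (3, 9).
v_2 = A·v_1 = (4, 10).
v_3 = A·v_2 = (3, 8).

v_3 = (3, 8)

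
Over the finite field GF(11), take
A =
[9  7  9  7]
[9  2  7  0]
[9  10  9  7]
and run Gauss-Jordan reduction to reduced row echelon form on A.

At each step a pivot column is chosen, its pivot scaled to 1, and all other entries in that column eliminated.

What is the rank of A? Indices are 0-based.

rank = 3

pivot(0,0)=9: scale R0 → (1, 2, 1, 2)
  clear (1,0): R1 −= (9)R0 → (0, 6, 9, 4)
  clear (2,0): R2 −= (9)R0 → (0, 3, 0, 0)
pivot(1,1)=6: scale R1 → (0, 1, 7, 8)
  clear (0,1): R0 −= (2)R1 → (1, 0, 9, 8)
  clear (2,1): R2 −= (3)R1 → (0, 0, 1, 9)
pivot(2,2)=1: scale R2 → (0, 0, 1, 9)
  clear (0,2): R0 −= (9)R2 → (1, 0, 0, 4)
  clear (1,2): R1 −= (7)R2 → (0, 1, 0, 0)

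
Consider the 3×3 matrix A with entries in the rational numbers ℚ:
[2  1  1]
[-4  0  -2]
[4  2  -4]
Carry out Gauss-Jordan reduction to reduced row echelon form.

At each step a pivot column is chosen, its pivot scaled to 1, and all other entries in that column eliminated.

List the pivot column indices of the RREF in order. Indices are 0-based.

pivot columns: 0, 1, 2

[1] R0 /= 2  ⇒  (1, 1/2, 1/2)
     R1 -= -4·R0  ⇒  (0, 2, 0)
     R2 -= 4·R0  ⇒  (0, 0, -6)
[2] R1 /= 2  ⇒  (0, 1, 0)
     R0 -= 1/2·R1  ⇒  (1, 0, 1/2)
[3] R2 /= -6  ⇒  (0, 0, 1)
     R0 -= 1/2·R2  ⇒  (1, 0, 0)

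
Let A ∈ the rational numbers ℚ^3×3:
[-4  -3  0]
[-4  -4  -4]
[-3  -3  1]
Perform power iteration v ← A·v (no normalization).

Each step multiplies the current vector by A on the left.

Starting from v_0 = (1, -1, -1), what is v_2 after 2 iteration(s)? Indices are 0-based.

v_2 = (-8, -8, -10)

v_0 = (1, -1, -1).
v_1 = A·v_0 = (-1, 4, -1).
v_2 = A·v_1 = (-8, -8, -10).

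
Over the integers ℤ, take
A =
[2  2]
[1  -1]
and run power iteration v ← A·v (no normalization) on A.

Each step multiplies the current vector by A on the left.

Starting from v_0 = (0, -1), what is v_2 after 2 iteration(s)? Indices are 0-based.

v_2 = (-2, -3)

v_0 = (0, -1).
v_1 = A·v_0 = (-2, 1).
v_2 = A·v_1 = (-2, -3).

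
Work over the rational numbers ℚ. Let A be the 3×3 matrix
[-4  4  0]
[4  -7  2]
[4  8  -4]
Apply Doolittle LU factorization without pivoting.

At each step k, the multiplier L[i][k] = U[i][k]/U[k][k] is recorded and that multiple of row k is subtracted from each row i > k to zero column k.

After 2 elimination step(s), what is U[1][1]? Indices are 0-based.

U[1][1] = -3

Step 1: pivot at (0,0) is -4.
  row1 ← row1 − (-1)·row0  ⇒  L[1][0]=-1, U row1=(0, -3, 2)
  row2 ← row2 − (-1)·row0  ⇒  L[2][0]=-1, U row2=(0, 12, -4)
Step 2: pivot at (1,1) is -3.
  row2 ← row2 − (-4)·row1  ⇒  L[2][1]=-4, U row2=(0, 0, 4)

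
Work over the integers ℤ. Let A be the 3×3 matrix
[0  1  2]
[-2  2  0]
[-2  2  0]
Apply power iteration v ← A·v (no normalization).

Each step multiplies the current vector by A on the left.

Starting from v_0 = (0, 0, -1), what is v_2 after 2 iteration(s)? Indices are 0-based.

v_0 = (0, 0, -1).
v_1 = A·v_0 = (-2, 0, 0).
v_2 = A·v_1 = (0, 4, 4).

v_2 = (0, 4, 4)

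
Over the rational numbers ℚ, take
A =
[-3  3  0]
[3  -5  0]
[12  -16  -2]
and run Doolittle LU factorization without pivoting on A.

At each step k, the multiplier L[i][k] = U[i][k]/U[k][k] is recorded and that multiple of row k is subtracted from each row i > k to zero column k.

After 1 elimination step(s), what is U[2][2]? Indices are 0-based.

Step 1: pivot at (0,0) is -3.
  row1 ← row1 − (-1)·row0  ⇒  L[1][0]=-1, U row1=(0, -2, 0)
  row2 ← row2 − (-4)·row0  ⇒  L[2][0]=-4, U row2=(0, -4, -2)

U[2][2] = -2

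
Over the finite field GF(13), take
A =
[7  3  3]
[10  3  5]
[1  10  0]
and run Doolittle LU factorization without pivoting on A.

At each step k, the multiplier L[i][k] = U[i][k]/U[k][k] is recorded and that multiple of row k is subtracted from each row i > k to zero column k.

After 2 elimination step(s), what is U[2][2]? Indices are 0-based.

[col 0] pivot 7
  R1 -= 7*R0 → (0, 8, 10)  (L[1][0] := 7)
  R2 -= 2*R0 → (0, 4, 7)  (L[2][0] := 2)
[col 1] pivot 8
  R2 -= 7*R1 → (0, 0, 2)  (L[2][1] := 7)

U[2][2] = 2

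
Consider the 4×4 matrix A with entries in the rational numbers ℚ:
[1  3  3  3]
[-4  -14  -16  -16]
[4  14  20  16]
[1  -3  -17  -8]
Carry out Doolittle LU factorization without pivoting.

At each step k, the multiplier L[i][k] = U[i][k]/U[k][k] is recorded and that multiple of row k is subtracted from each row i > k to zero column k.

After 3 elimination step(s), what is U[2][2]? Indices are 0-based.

Step 1: pivot at (0,0) is 1.
  row1 ← row1 − (-4)·row0  ⇒  L[1][0]=-4, U row1=(0, -2, -4, -4)
  row2 ← row2 − (4)·row0  ⇒  L[2][0]=4, U row2=(0, 2, 8, 4)
  row3 ← row3 − (1)·row0  ⇒  L[3][0]=1, U row3=(0, -6, -20, -11)
Step 2: pivot at (1,1) is -2.
  row2 ← row2 − (-1)·row1  ⇒  L[2][1]=-1, U row2=(0, 0, 4, 0)
  row3 ← row3 − (3)·row1  ⇒  L[3][1]=3, U row3=(0, 0, -8, 1)
Step 3: pivot at (2,2) is 4.
  row3 ← row3 − (-2)·row2  ⇒  L[3][2]=-2, U row3=(0, 0, 0, 1)

U[2][2] = 4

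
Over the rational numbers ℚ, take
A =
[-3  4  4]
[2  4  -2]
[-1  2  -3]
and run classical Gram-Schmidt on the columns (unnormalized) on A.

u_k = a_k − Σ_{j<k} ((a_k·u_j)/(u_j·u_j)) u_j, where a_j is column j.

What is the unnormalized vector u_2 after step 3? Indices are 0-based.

u_2 = (176/117, 44/117, -440/117)

Step 1: u_0 = a_0 = (-3, 2, -1).
Step 2: u_1 = a_1 − (-3/7)·u_0 = (19/7, 34/7, 11/7).
Step 3: u_2 = a_2 − (-13/14)·u_0 − (-25/234)·u_1 = (176/117, 44/117, -440/117).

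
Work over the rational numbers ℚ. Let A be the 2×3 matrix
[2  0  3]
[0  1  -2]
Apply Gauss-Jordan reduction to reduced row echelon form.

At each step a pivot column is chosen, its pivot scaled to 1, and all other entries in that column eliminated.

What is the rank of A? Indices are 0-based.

rank = 2

pivot(0,0)=2: scale R0 → (1, 0, 3/2)
pivot(1,1)=1: scale R1 → (0, 1, -2)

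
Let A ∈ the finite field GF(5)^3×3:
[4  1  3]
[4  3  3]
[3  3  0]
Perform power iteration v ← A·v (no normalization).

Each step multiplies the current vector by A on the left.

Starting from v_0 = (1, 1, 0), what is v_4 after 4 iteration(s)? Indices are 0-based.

v_0 = (1, 1, 0).
v_1 = A·v_0 = (0, 2, 1).
v_2 = A·v_1 = (0, 4, 1).
v_3 = A·v_2 = (2, 0, 2).
v_4 = A·v_3 = (4, 4, 1).

v_4 = (4, 4, 1)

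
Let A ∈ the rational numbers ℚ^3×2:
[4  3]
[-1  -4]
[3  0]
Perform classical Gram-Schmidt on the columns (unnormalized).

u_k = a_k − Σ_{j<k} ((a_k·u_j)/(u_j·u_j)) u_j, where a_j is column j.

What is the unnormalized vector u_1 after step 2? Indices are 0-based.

u_1 = (7/13, -44/13, -24/13)

Step 1: u_0 = a_0 = (4, -1, 3).
Step 2: u_1 = a_1 − (8/13)·u_0 = (7/13, -44/13, -24/13).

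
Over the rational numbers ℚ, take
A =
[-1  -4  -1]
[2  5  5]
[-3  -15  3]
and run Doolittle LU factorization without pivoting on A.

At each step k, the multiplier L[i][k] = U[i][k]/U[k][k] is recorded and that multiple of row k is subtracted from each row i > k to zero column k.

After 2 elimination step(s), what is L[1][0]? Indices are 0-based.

L[1][0] = -2

k=0: U[0][0]=-1
  eliminate (1,0): mult=-2, new row 1: (0, -3, 3); set L[1][0]=-2
  eliminate (2,0): mult=3, new row 2: (0, -3, 6); set L[2][0]=3
k=1: U[1][1]=-3
  eliminate (2,1): mult=1, new row 2: (0, 0, 3); set L[2][1]=1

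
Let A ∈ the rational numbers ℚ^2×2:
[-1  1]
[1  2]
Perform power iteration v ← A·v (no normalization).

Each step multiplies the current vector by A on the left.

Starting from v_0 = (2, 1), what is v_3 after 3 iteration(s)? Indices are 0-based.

v_3 = (2, 19)

v_0 = (2, 1).
v_1 = A·v_0 = (-1, 4).
v_2 = A·v_1 = (5, 7).
v_3 = A·v_2 = (2, 19).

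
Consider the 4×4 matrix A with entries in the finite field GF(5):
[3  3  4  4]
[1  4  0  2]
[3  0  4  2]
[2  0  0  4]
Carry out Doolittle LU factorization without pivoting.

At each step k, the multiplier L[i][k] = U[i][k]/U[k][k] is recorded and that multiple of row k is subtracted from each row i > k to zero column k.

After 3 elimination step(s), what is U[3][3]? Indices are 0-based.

U[3][3] = 2

k=0: U[0][0]=3
  eliminate (1,0): mult=2, new row 1: (0, 3, 2, 4); set L[1][0]=2
  eliminate (2,0): mult=1, new row 2: (0, 2, 0, 3); set L[2][0]=1
  eliminate (3,0): mult=4, new row 3: (0, 3, 4, 3); set L[3][0]=4
k=1: U[1][1]=3
  eliminate (2,1): mult=4, new row 2: (0, 0, 2, 2); set L[2][1]=4
  eliminate (3,1): mult=1, new row 3: (0, 0, 2, 4); set L[3][1]=1
k=2: U[2][2]=2
  eliminate (3,2): mult=1, new row 3: (0, 0, 0, 2); set L[3][2]=1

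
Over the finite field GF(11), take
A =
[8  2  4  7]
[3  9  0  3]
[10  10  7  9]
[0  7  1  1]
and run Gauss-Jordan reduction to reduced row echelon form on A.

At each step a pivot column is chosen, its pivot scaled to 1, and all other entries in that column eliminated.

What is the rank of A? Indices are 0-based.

rank = 3

pivot(0,0)=8: scale R0 → (1, 3, 6, 5)
  clear (1,0): R1 −= (3)R0 → (0, 0, 4, 10)
  clear (2,0): R2 −= (10)R0 → (0, 2, 2, 3)
pivot(1,1): swap R1↔R2
pivot(1,1)=2: scale R1 → (0, 1, 1, 7)
  clear (0,1): R0 −= (3)R1 → (1, 0, 3, 6)
  clear (3,1): R3 −= (7)R1 → (0, 0, 5, 7)
pivot(2,2)=4: scale R2 → (0, 0, 1, 8)
  clear (0,2): R0 −= (3)R2 → (1, 0, 0, 4)
  clear (1,2): R1 −= (1)R2 → (0, 1, 0, 10)
  clear (3,2): R3 −= (5)R2 → (0, 0, 0, 0)
col 3: no nonzero at/below row 3; advance.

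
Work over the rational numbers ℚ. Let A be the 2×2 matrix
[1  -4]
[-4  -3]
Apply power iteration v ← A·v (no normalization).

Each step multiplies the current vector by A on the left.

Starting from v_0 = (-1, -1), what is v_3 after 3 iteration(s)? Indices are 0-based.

v_3 = (107, 199)

v_0 = (-1, -1).
v_1 = A·v_0 = (3, 7).
v_2 = A·v_1 = (-25, -33).
v_3 = A·v_2 = (107, 199).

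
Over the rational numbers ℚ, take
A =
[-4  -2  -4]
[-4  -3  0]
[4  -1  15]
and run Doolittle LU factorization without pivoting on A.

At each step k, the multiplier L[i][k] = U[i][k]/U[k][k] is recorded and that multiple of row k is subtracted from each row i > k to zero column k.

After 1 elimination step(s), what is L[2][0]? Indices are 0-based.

L[2][0] = -1

k=0: U[0][0]=-4
  eliminate (1,0): mult=1, new row 1: (0, -1, 4); set L[1][0]=1
  eliminate (2,0): mult=-1, new row 2: (0, -3, 11); set L[2][0]=-1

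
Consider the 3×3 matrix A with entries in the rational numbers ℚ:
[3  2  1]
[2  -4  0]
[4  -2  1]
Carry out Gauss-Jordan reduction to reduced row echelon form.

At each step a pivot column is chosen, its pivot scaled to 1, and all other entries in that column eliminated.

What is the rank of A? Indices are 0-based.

rank = 3

step 1: normalize row 0 (÷3) = (1, 2/3, 1/3)
  row 1: subtract 2×row0 = (0, -16/3, -2/3)
  row 2: subtract 4×row0 = (0, -14/3, -1/3)
step 2: normalize row 1 (÷-16/3) = (0, 1, 1/8)
  row 0: subtract 2/3×row1 = (1, 0, 1/4)
  row 2: subtract -14/3×row1 = (0, 0, 1/4)
step 3: normalize row 2 (÷1/4) = (0, 0, 1)
  row 0: subtract 1/4×row2 = (1, 0, 0)
  row 1: subtract 1/8×row2 = (0, 1, 0)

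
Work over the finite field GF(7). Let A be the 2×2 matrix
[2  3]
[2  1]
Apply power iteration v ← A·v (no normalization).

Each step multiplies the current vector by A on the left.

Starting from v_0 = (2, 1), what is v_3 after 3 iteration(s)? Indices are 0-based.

v_3 = (3, 0)

v_0 = (2, 1).
v_1 = A·v_0 = (0, 5).
v_2 = A·v_1 = (1, 5).
v_3 = A·v_2 = (3, 0).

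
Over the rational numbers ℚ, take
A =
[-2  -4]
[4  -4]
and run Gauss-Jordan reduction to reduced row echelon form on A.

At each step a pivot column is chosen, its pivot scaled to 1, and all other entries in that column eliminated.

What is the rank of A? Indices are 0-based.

rank = 2

pivot(0,0)=-2: scale R0 → (1, 2)
  clear (1,0): R1 −= (4)R0 → (0, -12)
pivot(1,1)=-12: scale R1 → (0, 1)
  clear (0,1): R0 −= (2)R1 → (1, 0)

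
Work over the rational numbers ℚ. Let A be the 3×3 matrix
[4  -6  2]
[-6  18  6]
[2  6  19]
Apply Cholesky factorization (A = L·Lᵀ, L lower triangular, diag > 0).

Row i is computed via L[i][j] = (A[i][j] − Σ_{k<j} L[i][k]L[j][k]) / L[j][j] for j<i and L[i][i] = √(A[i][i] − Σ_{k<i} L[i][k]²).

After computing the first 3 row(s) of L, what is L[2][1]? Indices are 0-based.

L[2][1] = 3

Step 1: L[0][0] = √(4) = 2.
  L[1][0] = (-6) / L[0][0] = -3.
Step 2: L[1][1] = √(9) = 3.
  L[2][0] = (2) / L[0][0] = 1.
  L[2][1] = (9) / L[1][1] = 3.
Step 3: L[2][2] = √(9) = 3.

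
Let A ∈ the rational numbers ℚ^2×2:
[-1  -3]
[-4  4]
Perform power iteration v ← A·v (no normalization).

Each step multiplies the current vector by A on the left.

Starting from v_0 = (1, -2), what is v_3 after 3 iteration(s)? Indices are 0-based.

v_3 = (173, -396)

v_0 = (1, -2).
v_1 = A·v_0 = (5, -12).
v_2 = A·v_1 = (31, -68).
v_3 = A·v_2 = (173, -396).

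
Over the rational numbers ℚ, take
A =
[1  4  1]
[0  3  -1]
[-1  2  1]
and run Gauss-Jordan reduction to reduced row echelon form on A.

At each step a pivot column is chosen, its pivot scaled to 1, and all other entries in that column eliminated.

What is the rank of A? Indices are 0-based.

pivot(0,0)=1: scale R0 → (1, 4, 1)
  clear (2,0): R2 −= (-1)R0 → (0, 6, 2)
pivot(1,1)=3: scale R1 → (0, 1, -1/3)
  clear (0,1): R0 −= (4)R1 → (1, 0, 7/3)
  clear (2,1): R2 −= (6)R1 → (0, 0, 4)
pivot(2,2)=4: scale R2 → (0, 0, 1)
  clear (0,2): R0 −= (7/3)R2 → (1, 0, 0)
  clear (1,2): R1 −= (-1/3)R2 → (0, 1, 0)

rank = 3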